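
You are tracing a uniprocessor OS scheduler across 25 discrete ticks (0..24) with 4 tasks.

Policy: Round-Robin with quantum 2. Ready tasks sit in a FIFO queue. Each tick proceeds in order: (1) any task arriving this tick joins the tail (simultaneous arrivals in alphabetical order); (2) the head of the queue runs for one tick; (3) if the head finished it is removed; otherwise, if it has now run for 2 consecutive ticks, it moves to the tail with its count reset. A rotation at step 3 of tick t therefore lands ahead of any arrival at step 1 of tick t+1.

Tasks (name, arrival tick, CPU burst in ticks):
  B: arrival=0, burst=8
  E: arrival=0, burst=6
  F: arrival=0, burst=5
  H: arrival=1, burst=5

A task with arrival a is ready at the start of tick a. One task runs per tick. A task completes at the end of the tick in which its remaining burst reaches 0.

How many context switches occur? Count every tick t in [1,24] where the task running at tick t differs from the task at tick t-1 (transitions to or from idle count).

context switches = 13

t=0: queue=[B,E,F] q_used=0 → run B
t=1: queue=[B,E,F,H] q_used=1 → run B
t=2: queue=[E,F,H,B] q_used=0 → run E
t=3: queue=[E,F,H,B] q_used=1 → run E
t=4: queue=[F,H,B,E] q_used=0 → run F
t=5: queue=[F,H,B,E] q_used=1 → run F
t=6: queue=[H,B,E,F] q_used=0 → run H
t=7: queue=[H,B,E,F] q_used=1 → run H
t=8: queue=[B,E,F,H] q_used=0 → run B
t=9: queue=[B,E,F,H] q_used=1 → run B
t=10: queue=[E,F,H,B] q_used=0 → run E
t=11: queue=[E,F,H,B] q_used=1 → run E
t=12: queue=[F,H,B,E] q_used=0 → run F
t=13: queue=[F,H,B,E] q_used=1 → run F
t=14: queue=[H,B,E,F] q_used=0 → run H
t=15: queue=[H,B,E,F] q_used=1 → run H
t=16: queue=[B,E,F,H] q_used=0 → run B
t=17: queue=[B,E,F,H] q_used=1 → run B
t=18: queue=[E,F,H,B] q_used=0 → run E
t=19: queue=[E,F,H,B] q_used=1 → run E
t=20: queue=[F,H,B] q_used=0 → run F
t=21: queue=[H,B] q_used=0 → run H
t=22: queue=[B] q_used=0 → run B
t=23: queue=[B] q_used=1 → run B
t=24: (idle)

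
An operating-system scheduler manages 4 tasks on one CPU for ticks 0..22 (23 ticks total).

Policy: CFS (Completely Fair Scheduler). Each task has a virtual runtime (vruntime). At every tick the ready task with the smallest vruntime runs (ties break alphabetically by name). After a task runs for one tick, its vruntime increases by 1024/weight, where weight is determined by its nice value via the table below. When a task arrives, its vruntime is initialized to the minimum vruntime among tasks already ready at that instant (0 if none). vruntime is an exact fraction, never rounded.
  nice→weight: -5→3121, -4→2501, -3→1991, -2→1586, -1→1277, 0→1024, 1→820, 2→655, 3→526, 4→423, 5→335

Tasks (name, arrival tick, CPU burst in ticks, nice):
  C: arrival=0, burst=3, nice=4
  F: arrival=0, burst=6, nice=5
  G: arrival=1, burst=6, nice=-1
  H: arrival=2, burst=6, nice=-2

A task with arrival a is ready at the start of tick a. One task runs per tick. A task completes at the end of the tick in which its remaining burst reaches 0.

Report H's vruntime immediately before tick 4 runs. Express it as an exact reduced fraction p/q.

t=0: vr[C=0 F=0] → run C
t=1: vr[C=1024/423 F=0 G=0] → run F
t=2: vr[C=1024/423 F=1024/335 G=0 H=0] → run G
t=3: vr[C=1024/423 F=1024/335 G=1024/1277 H=0] → run H
t=4: vr[C=1024/423 F=1024/335 G=1024/1277 H=512/793] → run H
t=5: vr[C=1024/423 F=1024/335 G=1024/1277 H=1024/793] → run G
t=6: vr[C=1024/423 F=1024/335 G=2048/1277 H=1024/793] → run H
t=7: vr[C=1024/423 F=1024/335 G=2048/1277 H=1536/793] → run G
t=8: vr[C=1024/423 F=1024/335 G=3072/1277 H=1536/793] → run H
t=9: vr[C=1024/423 F=1024/335 G=3072/1277 H=2048/793] → run G
t=10: vr[C=1024/423 F=1024/335 G=4096/1277 H=2048/793] → run C
t=11: vr[C=2048/423 F=1024/335 G=4096/1277 H=2048/793] → run H
t=12: vr[C=2048/423 F=1024/335 G=4096/1277 H=2560/793] → run F
t=13: vr[C=2048/423 F=2048/335 G=4096/1277 H=2560/793] → run G
t=14: vr[C=2048/423 F=2048/335 G=5120/1277 H=2560/793] → run H
t=15: vr[C=2048/423 F=2048/335 G=5120/1277] → run G
t=16: vr[C=2048/423 F=2048/335] → run C
t=17: vr[F=2048/335] → run F
t=18: vr[F=3072/335] → run F
t=19: vr[F=4096/335] → run F
t=20: vr[F=1024/67] → run F
t=21: (idle)
t=22: (idle)

vruntime(H, start of tick 4) = 512/793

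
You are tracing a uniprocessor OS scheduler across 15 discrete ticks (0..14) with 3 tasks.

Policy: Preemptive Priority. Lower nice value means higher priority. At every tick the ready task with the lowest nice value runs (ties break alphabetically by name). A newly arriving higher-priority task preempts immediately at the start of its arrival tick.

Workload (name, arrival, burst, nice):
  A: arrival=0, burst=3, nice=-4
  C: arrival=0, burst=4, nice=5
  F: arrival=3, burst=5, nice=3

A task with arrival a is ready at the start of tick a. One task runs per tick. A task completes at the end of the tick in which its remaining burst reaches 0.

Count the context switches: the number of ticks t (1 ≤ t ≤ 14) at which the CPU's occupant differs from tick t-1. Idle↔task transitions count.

context switches = 3

t=0: ready={A,C} → run A
t=1: ready={A,C} → run A
t=2: ready={A,C} → run A
t=3: ready={C,F} → run F
t=4: ready={C,F} → run F
t=5: ready={C,F} → run F
t=6: ready={C,F} → run F
t=7: ready={C,F} → run F
t=8: ready={C} → run C
t=9: ready={C} → run C
t=10: ready={C} → run C
t=11: ready={C} → run C
t=12: (idle)
t=13: (idle)
t=14: (idle)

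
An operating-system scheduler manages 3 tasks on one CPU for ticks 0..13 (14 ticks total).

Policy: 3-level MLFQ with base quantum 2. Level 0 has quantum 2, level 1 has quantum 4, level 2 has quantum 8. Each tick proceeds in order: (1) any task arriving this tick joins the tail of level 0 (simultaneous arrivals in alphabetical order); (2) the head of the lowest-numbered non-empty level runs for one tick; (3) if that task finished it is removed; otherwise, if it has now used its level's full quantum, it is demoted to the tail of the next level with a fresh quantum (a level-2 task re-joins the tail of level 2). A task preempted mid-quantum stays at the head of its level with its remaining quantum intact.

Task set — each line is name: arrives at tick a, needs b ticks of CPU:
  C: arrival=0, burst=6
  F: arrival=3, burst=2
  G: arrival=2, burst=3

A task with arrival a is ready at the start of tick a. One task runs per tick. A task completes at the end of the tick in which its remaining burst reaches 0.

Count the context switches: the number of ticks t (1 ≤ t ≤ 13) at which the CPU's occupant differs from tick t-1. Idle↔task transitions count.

t=0: L0/L1/L2 = C/-/- → run C
t=1: L0/L1/L2 = C/-/- → run C
t=2: L0/L1/L2 = G/C/- → run G
t=3: L0/L1/L2 = GF/C/- → run G
t=4: L0/L1/L2 = F/CG/- → run F
t=5: L0/L1/L2 = F/CG/- → run F
t=6: L0/L1/L2 = -/CG/- → run C
t=7: L0/L1/L2 = -/CG/- → run C
t=8: L0/L1/L2 = -/CG/- → run C
t=9: L0/L1/L2 = -/CG/- → run C
t=10: L0/L1/L2 = -/G/- → run G
t=11: (idle)
t=12: (idle)
t=13: (idle)

context switches = 5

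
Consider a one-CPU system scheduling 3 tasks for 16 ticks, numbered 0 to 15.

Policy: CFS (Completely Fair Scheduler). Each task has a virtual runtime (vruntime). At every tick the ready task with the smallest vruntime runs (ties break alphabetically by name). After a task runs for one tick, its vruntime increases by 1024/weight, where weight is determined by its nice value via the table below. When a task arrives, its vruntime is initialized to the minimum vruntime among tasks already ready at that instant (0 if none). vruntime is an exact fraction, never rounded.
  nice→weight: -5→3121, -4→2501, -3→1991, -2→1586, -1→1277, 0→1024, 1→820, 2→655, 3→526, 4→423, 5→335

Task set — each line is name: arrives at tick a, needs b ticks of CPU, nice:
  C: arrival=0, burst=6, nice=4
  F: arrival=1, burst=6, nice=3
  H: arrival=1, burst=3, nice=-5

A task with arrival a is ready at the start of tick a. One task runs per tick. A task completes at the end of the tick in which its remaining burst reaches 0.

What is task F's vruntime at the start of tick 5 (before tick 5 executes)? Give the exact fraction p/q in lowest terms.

t=0: vr[C=0] → run C
t=1: vr[C=1024/423 F=1024/423 H=1024/423] → run C
t=2: vr[C=2048/423 F=1024/423 H=1024/423] → run F
t=3: vr[C=2048/423 F=485888/111249 H=1024/423] → run H
t=4: vr[C=2048/423 F=485888/111249 H=3629056/1320183] → run H
t=5: vr[C=2048/423 F=485888/111249 H=4062208/1320183] → run H
t=6: vr[C=2048/423 F=485888/111249] → run F
t=7: vr[C=2048/423 F=702464/111249] → run C
t=8: vr[C=1024/141 F=702464/111249] → run F
t=9: vr[C=1024/141 F=919040/111249] → run C
t=10: vr[C=4096/423 F=919040/111249] → run F
t=11: vr[C=4096/423 F=1135616/111249] → run C
t=12: vr[C=5120/423 F=1135616/111249] → run F
t=13: vr[C=5120/423 F=1352192/111249] → run C
t=14: vr[F=1352192/111249] → run F
t=15: (idle)

vruntime(F, start of tick 5) = 485888/111249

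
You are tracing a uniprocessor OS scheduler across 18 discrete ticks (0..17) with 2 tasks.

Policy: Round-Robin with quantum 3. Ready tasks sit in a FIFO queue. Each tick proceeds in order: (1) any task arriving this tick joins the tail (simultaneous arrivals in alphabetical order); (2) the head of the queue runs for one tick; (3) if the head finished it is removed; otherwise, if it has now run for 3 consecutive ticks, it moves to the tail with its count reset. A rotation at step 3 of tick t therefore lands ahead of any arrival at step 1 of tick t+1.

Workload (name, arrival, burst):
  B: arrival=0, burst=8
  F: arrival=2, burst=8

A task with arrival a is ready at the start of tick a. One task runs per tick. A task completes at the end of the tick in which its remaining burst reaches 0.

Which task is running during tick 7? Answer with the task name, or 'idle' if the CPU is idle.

t=0: queue=[B] q_used=0 → run B
t=1: queue=[B] q_used=1 → run B
t=2: queue=[B,F] q_used=2 → run B
t=3: queue=[F,B] q_used=0 → run F
t=4: queue=[F,B] q_used=1 → run F
t=5: queue=[F,B] q_used=2 → run F
t=6: queue=[B,F] q_used=0 → run B
t=7: queue=[B,F] q_used=1 → run B
t=8: queue=[B,F] q_used=2 → run B
t=9: queue=[F,B] q_used=0 → run F
t=10: queue=[F,B] q_used=1 → run F
t=11: queue=[F,B] q_used=2 → run F
t=12: queue=[B,F] q_used=0 → run B
t=13: queue=[B,F] q_used=1 → run B
t=14: queue=[F] q_used=0 → run F
t=15: queue=[F] q_used=1 → run F
t=16: (idle)
t=17: (idle)

running at tick 7 = B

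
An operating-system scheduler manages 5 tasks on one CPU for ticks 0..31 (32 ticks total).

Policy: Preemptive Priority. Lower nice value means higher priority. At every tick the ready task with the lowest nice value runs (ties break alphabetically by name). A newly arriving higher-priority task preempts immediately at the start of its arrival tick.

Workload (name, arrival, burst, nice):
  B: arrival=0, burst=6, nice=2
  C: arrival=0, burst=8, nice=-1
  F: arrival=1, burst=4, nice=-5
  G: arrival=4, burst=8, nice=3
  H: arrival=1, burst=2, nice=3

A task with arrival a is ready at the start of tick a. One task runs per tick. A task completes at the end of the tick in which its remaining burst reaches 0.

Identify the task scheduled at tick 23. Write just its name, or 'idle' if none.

running at tick 23 = G

t=0: ready={B,C} → run C
t=1: ready={B,C,F,H} → run F
t=2: ready={B,C,F,H} → run F
t=3: ready={B,C,F,H} → run F
t=4: ready={B,C,F,G,H} → run F
t=5: ready={B,C,G,H} → run C
t=6: ready={B,C,G,H} → run C
t=7: ready={B,C,G,H} → run C
t=8: ready={B,C,G,H} → run C
t=9: ready={B,C,G,H} → run C
t=10: ready={B,C,G,H} → run C
t=11: ready={B,C,G,H} → run C
t=12: ready={B,G,H} → run B
t=13: ready={B,G,H} → run B
t=14: ready={B,G,H} → run B
t=15: ready={B,G,H} → run B
t=16: ready={B,G,H} → run B
t=17: ready={B,G,H} → run B
t=18: ready={G,H} → run G
t=19: ready={G,H} → run G
t=20: ready={G,H} → run G
t=21: ready={G,H} → run G
t=22: ready={G,H} → run G
t=23: ready={G,H} → run G
t=24: ready={G,H} → run G
t=25: ready={G,H} → run G
t=26: ready={H} → run H
t=27: ready={H} → run H
t=28: (idle)
t=29: (idle)
t=30: (idle)
t=31: (idle)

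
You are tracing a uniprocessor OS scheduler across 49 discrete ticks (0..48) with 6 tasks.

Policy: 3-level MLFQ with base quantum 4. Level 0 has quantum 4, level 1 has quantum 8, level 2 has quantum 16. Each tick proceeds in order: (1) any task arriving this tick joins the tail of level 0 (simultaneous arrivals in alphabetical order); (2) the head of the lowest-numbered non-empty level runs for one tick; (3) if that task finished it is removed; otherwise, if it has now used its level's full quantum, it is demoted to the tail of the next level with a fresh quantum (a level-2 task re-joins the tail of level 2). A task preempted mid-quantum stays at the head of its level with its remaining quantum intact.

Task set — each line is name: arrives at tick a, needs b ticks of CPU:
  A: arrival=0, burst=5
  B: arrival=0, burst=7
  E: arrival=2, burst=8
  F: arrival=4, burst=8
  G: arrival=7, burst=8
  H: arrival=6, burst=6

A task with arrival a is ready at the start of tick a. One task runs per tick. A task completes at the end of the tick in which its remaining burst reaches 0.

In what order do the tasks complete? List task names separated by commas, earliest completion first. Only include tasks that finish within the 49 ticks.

t=0: L0/L1/L2 = AB/-/- → run A
t=1: L0/L1/L2 = AB/-/- → run A
t=2: L0/L1/L2 = ABE/-/- → run A
t=3: L0/L1/L2 = ABE/-/- → run A
t=4: L0/L1/L2 = BEF/A/- → run B
t=5: L0/L1/L2 = BEF/A/- → run B
t=6: L0/L1/L2 = BEFH/A/- → run B
t=7: L0/L1/L2 = BEFHG/A/- → run B
t=8: L0/L1/L2 = EFHG/AB/- → run E
t=9: L0/L1/L2 = EFHG/AB/- → run E
t=10: L0/L1/L2 = EFHG/AB/- → run E
t=11: L0/L1/L2 = EFHG/AB/- → run E
t=12: L0/L1/L2 = FHG/ABE/- → run F
t=13: L0/L1/L2 = FHG/ABE/- → run F
t=14: L0/L1/L2 = FHG/ABE/- → run F
t=15: L0/L1/L2 = FHG/ABE/- → run F
t=16: L0/L1/L2 = HG/ABEF/- → run H
t=17: L0/L1/L2 = HG/ABEF/- → run H
t=18: L0/L1/L2 = HG/ABEF/- → run H
t=19: L0/L1/L2 = HG/ABEF/- → run H
t=20: L0/L1/L2 = G/ABEFH/- → run G
t=21: L0/L1/L2 = G/ABEFH/- → run G
t=22: L0/L1/L2 = G/ABEFH/- → run G
t=23: L0/L1/L2 = G/ABEFH/- → run G
t=24: L0/L1/L2 = -/ABEFHG/- → run A
t=25: L0/L1/L2 = -/BEFHG/- → run B
t=26: L0/L1/L2 = -/BEFHG/- → run B
t=27: L0/L1/L2 = -/BEFHG/- → run B
t=28: L0/L1/L2 = -/EFHG/- → run E
t=29: L0/L1/L2 = -/EFHG/- → run E
t=30: L0/L1/L2 = -/EFHG/- → run E
t=31: L0/L1/L2 = -/EFHG/- → run E
t=32: L0/L1/L2 = -/FHG/- → run F
t=33: L0/L1/L2 = -/FHG/- → run F
t=34: L0/L1/L2 = -/FHG/- → run F
t=35: L0/L1/L2 = -/FHG/- → run F
t=36: L0/L1/L2 = -/HG/- → run H
t=37: L0/L1/L2 = -/HG/- → run H
t=38: L0/L1/L2 = -/G/- → run G
t=39: L0/L1/L2 = -/G/- → run G
t=40: L0/L1/L2 = -/G/- → run G
t=41: L0/L1/L2 = -/G/- → run G
t=42: (idle)
t=43: (idle)
t=44: (idle)
t=45: (idle)
t=46: (idle)
t=47: (idle)
t=48: (idle)

completion order = A, B, E, F, H, G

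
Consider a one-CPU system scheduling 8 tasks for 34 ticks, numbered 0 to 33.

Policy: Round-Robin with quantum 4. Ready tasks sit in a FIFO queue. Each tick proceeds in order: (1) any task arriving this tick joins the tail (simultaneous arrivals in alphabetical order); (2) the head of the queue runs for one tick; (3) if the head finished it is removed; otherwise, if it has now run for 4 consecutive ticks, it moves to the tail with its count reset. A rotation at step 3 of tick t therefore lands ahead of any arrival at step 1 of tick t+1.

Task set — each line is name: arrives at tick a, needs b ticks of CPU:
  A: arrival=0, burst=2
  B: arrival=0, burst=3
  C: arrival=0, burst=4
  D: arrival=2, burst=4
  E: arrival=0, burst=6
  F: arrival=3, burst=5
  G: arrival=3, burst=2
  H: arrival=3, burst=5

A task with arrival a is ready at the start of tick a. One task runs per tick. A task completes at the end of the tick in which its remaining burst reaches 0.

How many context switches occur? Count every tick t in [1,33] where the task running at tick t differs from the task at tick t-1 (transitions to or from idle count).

context switches = 11

t=0: queue=[A,B,C,E] q_used=0 → run A
t=1: queue=[A,B,C,E] q_used=1 → run A
t=2: queue=[B,C,E,D] q_used=0 → run B
t=3: queue=[B,C,E,D,F,G,H] q_used=1 → run B
t=4: queue=[B,C,E,D,F,G,H] q_used=2 → run B
t=5: queue=[C,E,D,F,G,H] q_used=0 → run C
t=6: queue=[C,E,D,F,G,H] q_used=1 → run C
t=7: queue=[C,E,D,F,G,H] q_used=2 → run C
t=8: queue=[C,E,D,F,G,H] q_used=3 → run C
t=9: queue=[E,D,F,G,H] q_used=0 → run E
t=10: queue=[E,D,F,G,H] q_used=1 → run E
t=11: queue=[E,D,F,G,H] q_used=2 → run E
t=12: queue=[E,D,F,G,H] q_used=3 → run E
t=13: queue=[D,F,G,H,E] q_used=0 → run D
t=14: queue=[D,F,G,H,E] q_used=1 → run D
t=15: queue=[D,F,G,H,E] q_used=2 → run D
t=16: queue=[D,F,G,H,E] q_used=3 → run D
t=17: queue=[F,G,H,E] q_used=0 → run F
t=18: queue=[F,G,H,E] q_used=1 → run F
t=19: queue=[F,G,H,E] q_used=2 → run F
t=20: queue=[F,G,H,E] q_used=3 → run F
t=21: queue=[G,H,E,F] q_used=0 → run G
t=22: queue=[G,H,E,F] q_used=1 → run G
t=23: queue=[H,E,F] q_used=0 → run H
t=24: queue=[H,E,F] q_used=1 → run H
t=25: queue=[H,E,F] q_used=2 → run H
t=26: queue=[H,E,F] q_used=3 → run H
t=27: queue=[E,F,H] q_used=0 → run E
t=28: queue=[E,F,H] q_used=1 → run E
t=29: queue=[F,H] q_used=0 → run F
t=30: queue=[H] q_used=0 → run H
t=31: (idle)
t=32: (idle)
t=33: (idle)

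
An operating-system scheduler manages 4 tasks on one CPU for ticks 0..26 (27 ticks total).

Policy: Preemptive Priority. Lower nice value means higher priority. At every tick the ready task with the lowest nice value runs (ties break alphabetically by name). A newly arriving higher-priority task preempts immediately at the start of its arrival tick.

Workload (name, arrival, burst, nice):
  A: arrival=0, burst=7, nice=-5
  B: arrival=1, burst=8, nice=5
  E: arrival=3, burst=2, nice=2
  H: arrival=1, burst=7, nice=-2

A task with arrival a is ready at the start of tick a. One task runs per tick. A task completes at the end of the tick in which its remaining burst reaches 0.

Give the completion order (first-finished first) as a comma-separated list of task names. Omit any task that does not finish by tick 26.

completion order = A, H, E, B

t=0: ready={A} → run A
t=1: ready={A,B,H} → run A
t=2: ready={A,B,H} → run A
t=3: ready={A,B,E,H} → run A
t=4: ready={A,B,E,H} → run A
t=5: ready={A,B,E,H} → run A
t=6: ready={A,B,E,H} → run A
t=7: ready={B,E,H} → run H
t=8: ready={B,E,H} → run H
t=9: ready={B,E,H} → run H
t=10: ready={B,E,H} → run H
t=11: ready={B,E,H} → run H
t=12: ready={B,E,H} → run H
t=13: ready={B,E,H} → run H
t=14: ready={B,E} → run E
t=15: ready={B,E} → run E
t=16: ready={B} → run B
t=17: ready={B} → run B
t=18: ready={B} → run B
t=19: ready={B} → run B
t=20: ready={B} → run B
t=21: ready={B} → run B
t=22: ready={B} → run B
t=23: ready={B} → run B
t=24: (idle)
t=25: (idle)
t=26: (idle)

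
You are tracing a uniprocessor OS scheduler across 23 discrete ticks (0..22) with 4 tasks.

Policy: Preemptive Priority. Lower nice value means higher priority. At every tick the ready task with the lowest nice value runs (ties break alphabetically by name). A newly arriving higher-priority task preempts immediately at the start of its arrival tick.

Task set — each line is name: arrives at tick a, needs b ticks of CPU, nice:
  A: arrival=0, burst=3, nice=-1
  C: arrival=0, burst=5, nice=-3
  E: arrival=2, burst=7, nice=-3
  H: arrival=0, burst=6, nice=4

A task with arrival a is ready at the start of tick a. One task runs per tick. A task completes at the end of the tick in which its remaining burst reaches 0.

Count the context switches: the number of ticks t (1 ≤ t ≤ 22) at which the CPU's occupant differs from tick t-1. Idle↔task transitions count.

context switches = 4

t=0: ready={A,C,H} → run C
t=1: ready={A,C,H} → run C
t=2: ready={A,C,E,H} → run C
t=3: ready={A,C,E,H} → run C
t=4: ready={A,C,E,H} → run C
t=5: ready={A,E,H} → run E
t=6: ready={A,E,H} → run E
t=7: ready={A,E,H} → run E
t=8: ready={A,E,H} → run E
t=9: ready={A,E,H} → run E
t=10: ready={A,E,H} → run E
t=11: ready={A,E,H} → run E
t=12: ready={A,H} → run A
t=13: ready={A,H} → run A
t=14: ready={A,H} → run A
t=15: ready={H} → run H
t=16: ready={H} → run H
t=17: ready={H} → run H
t=18: ready={H} → run H
t=19: ready={H} → run H
t=20: ready={H} → run H
t=21: (idle)
t=22: (idle)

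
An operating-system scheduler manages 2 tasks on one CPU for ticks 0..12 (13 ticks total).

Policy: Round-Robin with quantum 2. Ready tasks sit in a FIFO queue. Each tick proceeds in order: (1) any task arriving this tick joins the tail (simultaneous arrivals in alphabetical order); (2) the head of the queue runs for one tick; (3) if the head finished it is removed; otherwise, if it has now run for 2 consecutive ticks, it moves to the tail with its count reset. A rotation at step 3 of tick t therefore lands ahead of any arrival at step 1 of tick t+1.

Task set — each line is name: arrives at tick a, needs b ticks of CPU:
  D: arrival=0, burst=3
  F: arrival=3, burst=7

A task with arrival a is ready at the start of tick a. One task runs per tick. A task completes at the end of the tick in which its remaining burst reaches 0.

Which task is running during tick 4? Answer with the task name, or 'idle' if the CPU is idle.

t=0: queue=[D] q_used=0 → run D
t=1: queue=[D] q_used=1 → run D
t=2: queue=[D] q_used=0 → run D
t=3: queue=[F] q_used=0 → run F
t=4: queue=[F] q_used=1 → run F
t=5: queue=[F] q_used=0 → run F
t=6: queue=[F] q_used=1 → run F
t=7: queue=[F] q_used=0 → run F
t=8: queue=[F] q_used=1 → run F
t=9: queue=[F] q_used=0 → run F
t=10: (idle)
t=11: (idle)
t=12: (idle)

running at tick 4 = F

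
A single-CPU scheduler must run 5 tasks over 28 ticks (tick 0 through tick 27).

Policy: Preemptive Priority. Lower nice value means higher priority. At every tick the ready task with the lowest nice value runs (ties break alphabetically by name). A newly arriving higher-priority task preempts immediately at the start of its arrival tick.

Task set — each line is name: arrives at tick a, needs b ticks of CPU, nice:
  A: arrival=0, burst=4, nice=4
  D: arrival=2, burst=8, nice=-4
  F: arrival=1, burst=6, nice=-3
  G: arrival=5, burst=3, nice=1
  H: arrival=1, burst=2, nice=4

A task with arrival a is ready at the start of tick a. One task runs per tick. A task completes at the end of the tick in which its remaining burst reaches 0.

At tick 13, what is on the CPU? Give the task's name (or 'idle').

t=0: ready={A} → run A
t=1: ready={A,F,H} → run F
t=2: ready={A,D,F,H} → run D
t=3: ready={A,D,F,H} → run D
t=4: ready={A,D,F,H} → run D
t=5: ready={A,D,F,G,H} → run D
t=6: ready={A,D,F,G,H} → run D
t=7: ready={A,D,F,G,H} → run D
t=8: ready={A,D,F,G,H} → run D
t=9: ready={A,D,F,G,H} → run D
t=10: ready={A,F,G,H} → run F
t=11: ready={A,F,G,H} → run F
t=12: ready={A,F,G,H} → run F
t=13: ready={A,F,G,H} → run F
t=14: ready={A,F,G,H} → run F
t=15: ready={A,G,H} → run G
t=16: ready={A,G,H} → run G
t=17: ready={A,G,H} → run G
t=18: ready={A,H} → run A
t=19: ready={A,H} → run A
t=20: ready={A,H} → run A
t=21: ready={H} → run H
t=22: ready={H} → run H
t=23: (idle)
t=24: (idle)
t=25: (idle)
t=26: (idle)
t=27: (idle)

running at tick 13 = F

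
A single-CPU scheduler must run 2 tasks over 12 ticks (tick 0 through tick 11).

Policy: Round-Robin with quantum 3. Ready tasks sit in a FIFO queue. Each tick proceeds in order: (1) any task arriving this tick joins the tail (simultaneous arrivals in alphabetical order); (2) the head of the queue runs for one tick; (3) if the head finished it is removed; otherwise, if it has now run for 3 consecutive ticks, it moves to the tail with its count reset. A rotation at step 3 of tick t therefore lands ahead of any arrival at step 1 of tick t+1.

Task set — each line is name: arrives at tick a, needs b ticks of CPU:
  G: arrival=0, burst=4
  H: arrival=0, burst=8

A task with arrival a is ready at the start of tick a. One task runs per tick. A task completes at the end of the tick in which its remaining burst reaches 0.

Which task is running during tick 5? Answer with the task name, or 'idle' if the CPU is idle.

running at tick 5 = H

t=0: queue=[G,H] q_used=0 → run G
t=1: queue=[G,H] q_used=1 → run G
t=2: queue=[G,H] q_used=2 → run G
t=3: queue=[H,G] q_used=0 → run H
t=4: queue=[H,G] q_used=1 → run H
t=5: queue=[H,G] q_used=2 → run H
t=6: queue=[G,H] q_used=0 → run G
t=7: queue=[H] q_used=0 → run H
t=8: queue=[H] q_used=1 → run H
t=9: queue=[H] q_used=2 → run H
t=10: queue=[H] q_used=0 → run H
t=11: queue=[H] q_used=1 → run H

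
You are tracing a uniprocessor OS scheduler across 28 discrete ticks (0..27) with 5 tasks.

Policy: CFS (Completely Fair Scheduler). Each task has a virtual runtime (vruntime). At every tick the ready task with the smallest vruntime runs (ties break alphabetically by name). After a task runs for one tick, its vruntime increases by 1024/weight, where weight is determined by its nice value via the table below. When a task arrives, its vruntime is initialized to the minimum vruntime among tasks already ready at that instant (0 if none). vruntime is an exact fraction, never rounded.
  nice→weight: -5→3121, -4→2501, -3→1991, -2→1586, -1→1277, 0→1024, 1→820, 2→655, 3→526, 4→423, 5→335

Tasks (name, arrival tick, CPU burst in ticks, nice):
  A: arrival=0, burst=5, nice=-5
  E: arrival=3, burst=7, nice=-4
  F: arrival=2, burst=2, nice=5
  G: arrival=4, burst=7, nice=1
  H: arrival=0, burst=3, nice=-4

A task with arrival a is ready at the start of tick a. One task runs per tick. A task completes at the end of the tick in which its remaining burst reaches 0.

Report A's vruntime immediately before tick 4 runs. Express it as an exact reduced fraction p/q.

vruntime(A, start of tick 4) = 2048/3121

t=0: vr[A=0 H=0] → run A
t=1: vr[A=1024/3121 H=0] → run H
t=2: vr[A=1024/3121 F=1024/3121 H=1024/2501] → run A
t=3: vr[A=2048/3121 E=1024/3121 F=1024/3121 H=1024/2501] → run E
t=4: vr[A=2048/3121 E=5756928/7805621 F=1024/3121 G=1024/3121 H=1024/2501] → run F
t=5: vr[A=2048/3121 E=5756928/7805621 F=3538944/1045535 G=1024/3121 H=1024/2501] → run G
t=6: vr[A=2048/3121 E=5756928/7805621 F=3538944/1045535 G=1008896/639805 H=1024/2501] → run H
t=7: vr[A=2048/3121 E=5756928/7805621 F=3538944/1045535 G=1008896/639805 H=2048/2501] → run A
t=8: vr[A=3072/3121 E=5756928/7805621 F=3538944/1045535 G=1008896/639805 H=2048/2501] → run E
t=9: vr[A=3072/3121 E=8952832/7805621 F=3538944/1045535 G=1008896/639805 H=2048/2501] → run H
t=10: vr[A=3072/3121 E=8952832/7805621 F=3538944/1045535 G=1008896/639805] → run A
t=11: vr[A=4096/3121 E=8952832/7805621 F=3538944/1045535 G=1008896/639805] → run E
t=12: vr[A=4096/3121 E=12148736/7805621 F=3538944/1045535 G=1008896/639805] → run A
t=13: vr[E=12148736/7805621 F=3538944/1045535 G=1008896/639805] → run E
t=14: vr[E=15344640/7805621 F=3538944/1045535 G=1008896/639805] → run G
t=15: vr[E=15344640/7805621 F=3538944/1045535 G=1807872/639805] → run E
t=16: vr[E=18540544/7805621 F=3538944/1045535 G=1807872/639805] → run E
t=17: vr[E=21736448/7805621 F=3538944/1045535 G=1807872/639805] → run E
t=18: vr[F=3538944/1045535 G=1807872/639805] → run G
t=19: vr[F=3538944/1045535 G=2606848/639805] → run F
t=20: vr[G=2606848/639805] → run G
t=21: vr[G=3405824/639805] → run G
t=22: vr[G=840960/127961] → run G
t=23: vr[G=5003776/639805] → run G
t=24: (idle)
t=25: (idle)
t=26: (idle)
t=27: (idle)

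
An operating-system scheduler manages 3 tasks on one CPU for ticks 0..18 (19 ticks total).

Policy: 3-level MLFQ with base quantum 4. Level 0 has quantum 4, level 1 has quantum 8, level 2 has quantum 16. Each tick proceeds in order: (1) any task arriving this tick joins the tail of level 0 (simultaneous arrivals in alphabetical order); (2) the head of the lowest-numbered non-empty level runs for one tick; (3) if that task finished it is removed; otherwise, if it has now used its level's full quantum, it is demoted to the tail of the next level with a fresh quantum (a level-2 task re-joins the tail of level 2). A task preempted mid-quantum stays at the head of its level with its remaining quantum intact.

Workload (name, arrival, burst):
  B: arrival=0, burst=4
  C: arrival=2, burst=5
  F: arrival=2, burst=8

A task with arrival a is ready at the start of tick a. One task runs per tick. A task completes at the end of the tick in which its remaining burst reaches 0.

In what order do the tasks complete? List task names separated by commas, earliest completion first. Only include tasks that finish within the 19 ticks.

completion order = B, C, F

t=0: L0/L1/L2 = B/-/- → run B
t=1: L0/L1/L2 = B/-/- → run B
t=2: L0/L1/L2 = BCF/-/- → run B
t=3: L0/L1/L2 = BCF/-/- → run B
t=4: L0/L1/L2 = CF/-/- → run C
t=5: L0/L1/L2 = CF/-/- → run C
t=6: L0/L1/L2 = CF/-/- → run C
t=7: L0/L1/L2 = CF/-/- → run C
t=8: L0/L1/L2 = F/C/- → run F
t=9: L0/L1/L2 = F/C/- → run F
t=10: L0/L1/L2 = F/C/- → run F
t=11: L0/L1/L2 = F/C/- → run F
t=12: L0/L1/L2 = -/CF/- → run C
t=13: L0/L1/L2 = -/F/- → run F
t=14: L0/L1/L2 = -/F/- → run F
t=15: L0/L1/L2 = -/F/- → run F
t=16: L0/L1/L2 = -/F/- → run F
t=17: (idle)
t=18: (idle)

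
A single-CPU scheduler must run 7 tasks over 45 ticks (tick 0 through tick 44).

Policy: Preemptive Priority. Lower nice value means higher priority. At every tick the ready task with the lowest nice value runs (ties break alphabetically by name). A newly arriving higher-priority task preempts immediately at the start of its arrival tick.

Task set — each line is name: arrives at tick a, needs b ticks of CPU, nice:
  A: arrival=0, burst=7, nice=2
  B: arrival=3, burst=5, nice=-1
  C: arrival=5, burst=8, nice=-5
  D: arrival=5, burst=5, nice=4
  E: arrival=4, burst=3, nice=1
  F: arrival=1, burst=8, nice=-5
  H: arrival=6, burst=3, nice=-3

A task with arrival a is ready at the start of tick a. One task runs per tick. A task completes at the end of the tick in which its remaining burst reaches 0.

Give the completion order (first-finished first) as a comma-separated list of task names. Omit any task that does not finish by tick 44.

completion order = C, F, H, B, E, A, D

t=0: ready={A} → run A
t=1: ready={A,F} → run F
t=2: ready={A,F} → run F
t=3: ready={A,B,F} → run F
t=4: ready={A,B,E,F} → run F
t=5: ready={A,B,C,D,E,F} → run C
t=6: ready={A,B,C,D,E,F,H} → run C
t=7: ready={A,B,C,D,E,F,H} → run C
t=8: ready={A,B,C,D,E,F,H} → run C
t=9: ready={A,B,C,D,E,F,H} → run C
t=10: ready={A,B,C,D,E,F,H} → run C
t=11: ready={A,B,C,D,E,F,H} → run C
t=12: ready={A,B,C,D,E,F,H} → run C
t=13: ready={A,B,D,E,F,H} → run F
t=14: ready={A,B,D,E,F,H} → run F
t=15: ready={A,B,D,E,F,H} → run F
t=16: ready={A,B,D,E,F,H} → run F
t=17: ready={A,B,D,E,H} → run H
t=18: ready={A,B,D,E,H} → run H
t=19: ready={A,B,D,E,H} → run H
t=20: ready={A,B,D,E} → run B
t=21: ready={A,B,D,E} → run B
t=22: ready={A,B,D,E} → run B
t=23: ready={A,B,D,E} → run B
t=24: ready={A,B,D,E} → run B
t=25: ready={A,D,E} → run E
t=26: ready={A,D,E} → run E
t=27: ready={A,D,E} → run E
t=28: ready={A,D} → run A
t=29: ready={A,D} → run A
t=30: ready={A,D} → run A
t=31: ready={A,D} → run A
t=32: ready={A,D} → run A
t=33: ready={A,D} → run A
t=34: ready={D} → run D
t=35: ready={D} → run D
t=36: ready={D} → run D
t=37: ready={D} → run D
t=38: ready={D} → run D
t=39: (idle)
t=40: (idle)
t=41: (idle)
t=42: (idle)
t=43: (idle)
t=44: (idle)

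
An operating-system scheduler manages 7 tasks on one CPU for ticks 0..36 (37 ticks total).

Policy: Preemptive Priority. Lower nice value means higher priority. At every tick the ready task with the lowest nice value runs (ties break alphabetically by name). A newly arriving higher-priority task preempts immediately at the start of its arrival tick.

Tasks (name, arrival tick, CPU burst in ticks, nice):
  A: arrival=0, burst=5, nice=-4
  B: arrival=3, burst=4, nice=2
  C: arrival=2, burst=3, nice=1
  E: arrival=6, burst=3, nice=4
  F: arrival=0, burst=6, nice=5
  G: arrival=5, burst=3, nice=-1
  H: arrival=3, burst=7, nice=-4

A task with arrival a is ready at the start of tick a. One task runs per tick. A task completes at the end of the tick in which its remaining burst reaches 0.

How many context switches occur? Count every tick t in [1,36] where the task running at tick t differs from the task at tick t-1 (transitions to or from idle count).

t=0: ready={A,F} → run A
t=1: ready={A,F} → run A
t=2: ready={A,C,F} → run A
t=3: ready={A,B,C,F,H} → run A
t=4: ready={A,B,C,F,H} → run A
t=5: ready={B,C,F,G,H} → run H
t=6: ready={B,C,E,F,G,H} → run H
t=7: ready={B,C,E,F,G,H} → run H
t=8: ready={B,C,E,F,G,H} → run H
t=9: ready={B,C,E,F,G,H} → run H
t=10: ready={B,C,E,F,G,H} → run H
t=11: ready={B,C,E,F,G,H} → run H
t=12: ready={B,C,E,F,G} → run G
t=13: ready={B,C,E,F,G} → run G
t=14: ready={B,C,E,F,G} → run G
t=15: ready={B,C,E,F} → run C
t=16: ready={B,C,E,F} → run C
t=17: ready={B,C,E,F} → run C
t=18: ready={B,E,F} → run B
t=19: ready={B,E,F} → run B
t=20: ready={B,E,F} → run B
t=21: ready={B,E,F} → run B
t=22: ready={E,F} → run E
t=23: ready={E,F} → run E
t=24: ready={E,F} → run E
t=25: ready={F} → run F
t=26: ready={F} → run F
t=27: ready={F} → run F
t=28: ready={F} → run F
t=29: ready={F} → run F
t=30: ready={F} → run F
t=31: (idle)
t=32: (idle)
t=33: (idle)
t=34: (idle)
t=35: (idle)
t=36: (idle)

context switches = 7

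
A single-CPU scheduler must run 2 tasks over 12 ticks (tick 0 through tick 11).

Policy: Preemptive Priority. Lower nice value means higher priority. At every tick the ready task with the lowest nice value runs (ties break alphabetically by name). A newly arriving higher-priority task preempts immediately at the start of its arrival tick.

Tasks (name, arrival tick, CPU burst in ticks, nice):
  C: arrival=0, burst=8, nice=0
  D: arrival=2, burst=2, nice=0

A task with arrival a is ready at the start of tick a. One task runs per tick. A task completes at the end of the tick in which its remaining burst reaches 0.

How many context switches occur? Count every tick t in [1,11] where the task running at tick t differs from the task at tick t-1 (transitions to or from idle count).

context switches = 2

t=0: ready={C} → run C
t=1: ready={C} → run C
t=2: ready={C,D} → run C
t=3: ready={C,D} → run C
t=4: ready={C,D} → run C
t=5: ready={C,D} → run C
t=6: ready={C,D} → run C
t=7: ready={C,D} → run C
t=8: ready={D} → run D
t=9: ready={D} → run D
t=10: (idle)
t=11: (idle)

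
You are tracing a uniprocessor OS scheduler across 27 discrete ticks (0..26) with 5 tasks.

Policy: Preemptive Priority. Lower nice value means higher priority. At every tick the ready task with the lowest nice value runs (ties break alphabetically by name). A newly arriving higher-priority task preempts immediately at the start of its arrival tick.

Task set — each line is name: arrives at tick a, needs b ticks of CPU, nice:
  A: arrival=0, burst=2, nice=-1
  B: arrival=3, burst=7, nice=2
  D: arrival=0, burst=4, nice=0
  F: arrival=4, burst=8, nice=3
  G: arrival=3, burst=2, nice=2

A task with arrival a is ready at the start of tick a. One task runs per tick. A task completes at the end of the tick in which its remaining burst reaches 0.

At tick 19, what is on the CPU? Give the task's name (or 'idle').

running at tick 19 = F

t=0: ready={A,D} → run A
t=1: ready={A,D} → run A
t=2: ready={D} → run D
t=3: ready={B,D,G} → run D
t=4: ready={B,D,F,G} → run D
t=5: ready={B,D,F,G} → run D
t=6: ready={B,F,G} → run B
t=7: ready={B,F,G} → run B
t=8: ready={B,F,G} → run B
t=9: ready={B,F,G} → run B
t=10: ready={B,F,G} → run B
t=11: ready={B,F,G} → run B
t=12: ready={B,F,G} → run B
t=13: ready={F,G} → run G
t=14: ready={F,G} → run G
t=15: ready={F} → run F
t=16: ready={F} → run F
t=17: ready={F} → run F
t=18: ready={F} → run F
t=19: ready={F} → run F
t=20: ready={F} → run F
t=21: ready={F} → run F
t=22: ready={F} → run F
t=23: (idle)
t=24: (idle)
t=25: (idle)
t=26: (idle)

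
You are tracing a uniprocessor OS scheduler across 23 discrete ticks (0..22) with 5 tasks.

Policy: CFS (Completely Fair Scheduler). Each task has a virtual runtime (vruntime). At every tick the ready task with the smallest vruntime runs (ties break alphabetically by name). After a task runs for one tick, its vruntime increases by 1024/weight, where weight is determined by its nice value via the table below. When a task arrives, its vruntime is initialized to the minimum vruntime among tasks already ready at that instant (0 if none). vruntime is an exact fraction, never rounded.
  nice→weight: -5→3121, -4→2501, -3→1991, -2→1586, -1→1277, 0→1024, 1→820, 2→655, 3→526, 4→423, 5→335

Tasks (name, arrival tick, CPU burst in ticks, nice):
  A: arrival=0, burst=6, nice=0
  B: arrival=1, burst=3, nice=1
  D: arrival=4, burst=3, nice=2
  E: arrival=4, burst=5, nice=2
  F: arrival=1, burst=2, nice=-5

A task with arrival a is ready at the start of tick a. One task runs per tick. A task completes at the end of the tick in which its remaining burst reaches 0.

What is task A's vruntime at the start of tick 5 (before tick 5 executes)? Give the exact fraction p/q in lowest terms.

t=0: vr[A=0] → run A
t=1: vr[A=1 B=1 F=1] → run A
t=2: vr[A=2 B=1 F=1] → run B
t=3: vr[A=2 B=461/205 F=1] → run F
t=4: vr[A=2 B=461/205 D=4145/3121 E=4145/3121 F=4145/3121] → run D
t=5: vr[A=2 B=461/205 D=5910879/2044255 E=4145/3121 F=4145/3121] → run E
t=6: vr[A=2 B=461/205 D=5910879/2044255 E=5910879/2044255 F=4145/3121] → run F
t=7: vr[A=2 B=461/205 D=5910879/2044255 E=5910879/2044255] → run A
t=8: vr[A=3 B=461/205 D=5910879/2044255 E=5910879/2044255] → run B
t=9: vr[A=3 B=717/205 D=5910879/2044255 E=5910879/2044255] → run D
t=10: vr[A=3 B=717/205 D=9106783/2044255 E=5910879/2044255] → run E
t=11: vr[A=3 B=717/205 D=9106783/2044255 E=9106783/2044255] → run A
t=12: vr[A=4 B=717/205 D=9106783/2044255 E=9106783/2044255] → run B
t=13: vr[A=4 D=9106783/2044255 E=9106783/2044255] → run A
t=14: vr[A=5 D=9106783/2044255 E=9106783/2044255] → run D
t=15: vr[A=5 E=9106783/2044255] → run E
t=16: vr[A=5 E=12302687/2044255] → run A
t=17: vr[E=12302687/2044255] → run E
t=18: vr[E=15498591/2044255] → run E
t=19: (idle)
t=20: (idle)
t=21: (idle)
t=22: (idle)

vruntime(A, start of tick 5) = 2/1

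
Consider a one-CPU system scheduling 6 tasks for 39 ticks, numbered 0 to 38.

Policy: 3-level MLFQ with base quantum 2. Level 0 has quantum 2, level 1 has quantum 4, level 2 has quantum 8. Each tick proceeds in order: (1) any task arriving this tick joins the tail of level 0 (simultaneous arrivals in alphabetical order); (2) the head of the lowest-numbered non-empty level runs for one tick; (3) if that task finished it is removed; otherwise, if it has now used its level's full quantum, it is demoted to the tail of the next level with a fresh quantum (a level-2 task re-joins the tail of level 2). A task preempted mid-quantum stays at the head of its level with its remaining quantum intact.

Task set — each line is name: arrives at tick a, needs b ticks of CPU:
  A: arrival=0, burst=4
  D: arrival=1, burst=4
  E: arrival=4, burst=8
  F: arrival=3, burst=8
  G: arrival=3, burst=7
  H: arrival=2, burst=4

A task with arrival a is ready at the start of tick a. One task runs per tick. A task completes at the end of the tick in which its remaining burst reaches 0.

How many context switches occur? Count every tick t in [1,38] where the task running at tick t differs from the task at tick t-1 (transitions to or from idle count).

t=0: L0/L1/L2 = A/-/- → run A
t=1: L0/L1/L2 = AD/-/- → run A
t=2: L0/L1/L2 = DH/A/- → run D
t=3: L0/L1/L2 = DHFG/A/- → run D
t=4: L0/L1/L2 = HFGE/AD/- → run H
t=5: L0/L1/L2 = HFGE/AD/- → run H
t=6: L0/L1/L2 = FGE/ADH/- → run F
t=7: L0/L1/L2 = FGE/ADH/- → run F
t=8: L0/L1/L2 = GE/ADHF/- → run G
t=9: L0/L1/L2 = GE/ADHF/- → run G
t=10: L0/L1/L2 = E/ADHFG/- → run E
t=11: L0/L1/L2 = E/ADHFG/- → run E
t=12: L0/L1/L2 = -/ADHFGE/- → run A
t=13: L0/L1/L2 = -/ADHFGE/- → run A
t=14: L0/L1/L2 = -/DHFGE/- → run D
t=15: L0/L1/L2 = -/DHFGE/- → run D
t=16: L0/L1/L2 = -/HFGE/- → run H
t=17: L0/L1/L2 = -/HFGE/- → run H
t=18: L0/L1/L2 = -/FGE/- → run F
t=19: L0/L1/L2 = -/FGE/- → run F
t=20: L0/L1/L2 = -/FGE/- → run F
t=21: L0/L1/L2 = -/FGE/- → run F
t=22: L0/L1/L2 = -/GE/F → run G
t=23: L0/L1/L2 = -/GE/F → run G
t=24: L0/L1/L2 = -/GE/F → run G
t=25: L0/L1/L2 = -/GE/F → run G
t=26: L0/L1/L2 = -/E/FG → run E
t=27: L0/L1/L2 = -/E/FG → run E
t=28: L0/L1/L2 = -/E/FG → run E
t=29: L0/L1/L2 = -/E/FG → run E
t=30: L0/L1/L2 = -/-/FGE → run F
t=31: L0/L1/L2 = -/-/FGE → run F
t=32: L0/L1/L2 = -/-/GE → run G
t=33: L0/L1/L2 = -/-/E → run E
t=34: L0/L1/L2 = -/-/E → run E
t=35: (idle)
t=36: (idle)
t=37: (idle)
t=38: (idle)

context switches = 15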